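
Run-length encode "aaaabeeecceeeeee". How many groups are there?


Input: aaaabeeecceeeeee
Scanning for consecutive runs:
  Group 1: 'a' x 4 (positions 0-3)
  Group 2: 'b' x 1 (positions 4-4)
  Group 3: 'e' x 3 (positions 5-7)
  Group 4: 'c' x 2 (positions 8-9)
  Group 5: 'e' x 6 (positions 10-15)
Total groups: 5

5


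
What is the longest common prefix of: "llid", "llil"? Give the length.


Words: llid, llil
  Position 0: all 'l' => match
  Position 1: all 'l' => match
  Position 2: all 'i' => match
  Position 3: ('d', 'l') => mismatch, stop
LCP = "lli" (length 3)

3


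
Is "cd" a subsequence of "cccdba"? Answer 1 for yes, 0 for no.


Check if "cd" is a subsequence of "cccdba"
Greedy scan:
  Position 0 ('c'): matches sub[0] = 'c'
  Position 1 ('c'): no match needed
  Position 2 ('c'): no match needed
  Position 3 ('d'): matches sub[1] = 'd'
  Position 4 ('b'): no match needed
  Position 5 ('a'): no match needed
All 2 characters matched => is a subsequence

1


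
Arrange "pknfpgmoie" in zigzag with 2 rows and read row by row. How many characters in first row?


Zigzag "pknfpgmoie" into 2 rows:
Placing characters:
  'p' => row 0
  'k' => row 1
  'n' => row 0
  'f' => row 1
  'p' => row 0
  'g' => row 1
  'm' => row 0
  'o' => row 1
  'i' => row 0
  'e' => row 1
Rows:
  Row 0: "pnpmi"
  Row 1: "kfgoe"
First row length: 5

5


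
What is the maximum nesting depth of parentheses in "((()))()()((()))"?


Input: "((()))()()((()))"
Tracking depth:
  Position 0 '(': depth becomes 1
  Position 1 '(': depth becomes 2
  Position 2 '(': depth becomes 3
  Position 3 ')': depth becomes 2
  Position 4 ')': depth becomes 1
  Position 5 ')': depth becomes 0
  Position 6 '(': depth becomes 1
  Position 7 ')': depth becomes 0
  Position 8 '(': depth becomes 1
  Position 9 ')': depth becomes 0
  Position 10 '(': depth becomes 1
  Position 11 '(': depth becomes 2
  Position 12 '(': depth becomes 3
  Position 13 ')': depth becomes 2
  Position 14 ')': depth becomes 1
  Position 15 ')': depth becomes 0
Maximum depth reached: 3

3


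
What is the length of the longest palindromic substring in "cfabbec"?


Input: "cfabbec"
Checking substrings for palindromes:
  [3:5] "bb" (len 2) => palindrome
Longest palindromic substring: "bb" with length 2

2


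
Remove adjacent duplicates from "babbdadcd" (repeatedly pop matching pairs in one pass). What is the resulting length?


Input: babbdadcd
Stack-based adjacent duplicate removal:
  Read 'b': push. Stack: b
  Read 'a': push. Stack: ba
  Read 'b': push. Stack: bab
  Read 'b': matches stack top 'b' => pop. Stack: ba
  Read 'd': push. Stack: bad
  Read 'a': push. Stack: bada
  Read 'd': push. Stack: badad
  Read 'c': push. Stack: badadc
  Read 'd': push. Stack: badadcd
Final stack: "badadcd" (length 7)

7


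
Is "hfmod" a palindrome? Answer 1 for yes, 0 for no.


Input: hfmod
Reversed: domfh
  Compare pos 0 ('h') with pos 4 ('d'): MISMATCH
  Compare pos 1 ('f') with pos 3 ('o'): MISMATCH
Result: not a palindrome

0


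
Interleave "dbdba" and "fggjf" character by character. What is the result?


Interleaving "dbdba" and "fggjf":
  Position 0: 'd' from first, 'f' from second => "df"
  Position 1: 'b' from first, 'g' from second => "bg"
  Position 2: 'd' from first, 'g' from second => "dg"
  Position 3: 'b' from first, 'j' from second => "bj"
  Position 4: 'a' from first, 'f' from second => "af"
Result: dfbgdgbjaf

dfbgdgbjaf


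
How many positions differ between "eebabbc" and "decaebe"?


Comparing "eebabbc" and "decaebe" position by position:
  Position 0: 'e' vs 'd' => DIFFER
  Position 1: 'e' vs 'e' => same
  Position 2: 'b' vs 'c' => DIFFER
  Position 3: 'a' vs 'a' => same
  Position 4: 'b' vs 'e' => DIFFER
  Position 5: 'b' vs 'b' => same
  Position 6: 'c' vs 'e' => DIFFER
Positions that differ: 4

4


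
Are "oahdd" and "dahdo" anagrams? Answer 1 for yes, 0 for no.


Strings: "oahdd", "dahdo"
Sorted first:  addho
Sorted second: addho
Sorted forms match => anagrams

1


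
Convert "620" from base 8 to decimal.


Input: "620" in base 8
Positional expansion:
  Digit '6' (value 6) x 8^2 = 384
  Digit '2' (value 2) x 8^1 = 16
  Digit '0' (value 0) x 8^0 = 0
Sum = 400

400


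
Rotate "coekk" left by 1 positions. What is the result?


Input: "coekk", rotate left by 1
First 1 characters: "c"
Remaining characters: "oekk"
Concatenate remaining + first: "oekk" + "c" = "oekkc"

oekkc


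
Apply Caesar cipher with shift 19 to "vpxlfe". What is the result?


Caesar cipher: shift "vpxlfe" by 19
  'v' (pos 21) + 19 = pos 14 = 'o'
  'p' (pos 15) + 19 = pos 8 = 'i'
  'x' (pos 23) + 19 = pos 16 = 'q'
  'l' (pos 11) + 19 = pos 4 = 'e'
  'f' (pos 5) + 19 = pos 24 = 'y'
  'e' (pos 4) + 19 = pos 23 = 'x'
Result: oiqeyx

oiqeyx


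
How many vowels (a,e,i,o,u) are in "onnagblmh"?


Input: onnagblmh
Checking each character:
  'o' at position 0: vowel (running total: 1)
  'n' at position 1: consonant
  'n' at position 2: consonant
  'a' at position 3: vowel (running total: 2)
  'g' at position 4: consonant
  'b' at position 5: consonant
  'l' at position 6: consonant
  'm' at position 7: consonant
  'h' at position 8: consonant
Total vowels: 2

2


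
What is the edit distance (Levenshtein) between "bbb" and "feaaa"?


Computing edit distance: "bbb" -> "feaaa"
DP table:
           f    e    a    a    a
      0    1    2    3    4    5
  b   1    1    2    3    4    5
  b   2    2    2    3    4    5
  b   3    3    3    3    4    5
Edit distance = dp[3][5] = 5

5


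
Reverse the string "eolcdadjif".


Input: eolcdadjif
Reading characters right to left:
  Position 9: 'f'
  Position 8: 'i'
  Position 7: 'j'
  Position 6: 'd'
  Position 5: 'a'
  Position 4: 'd'
  Position 3: 'c'
  Position 2: 'l'
  Position 1: 'o'
  Position 0: 'e'
Reversed: fijdadcloe

fijdadcloe


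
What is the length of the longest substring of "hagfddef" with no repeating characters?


Input: "hagfddef"
Sliding window (track last position of each char):
  Position 0 ('h'): window [0,0] length 1 -- new best
  Position 1 ('a'): window [0,1] length 2 -- new best
  Position 2 ('g'): window [0,2] length 3 -- new best
  Position 3 ('f'): window [0,3] length 4 -- new best
  Position 4 ('d'): window [0,4] length 5 -- new best
  Position 5 ('d'): repeat (last at 4), move window start to 5
  Position 5 ('d'): window [5,5] length 1
  Position 6 ('e'): window [5,6] length 2
  Position 7 ('f'): window [5,7] length 3
Longest substring with no repeats: "hagfd" with length 5

5


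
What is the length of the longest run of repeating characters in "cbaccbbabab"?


Input: "cbaccbbabab"
Scanning for longest run:
  Position 1 ('b'): new char, reset run to 1
  Position 2 ('a'): new char, reset run to 1
  Position 3 ('c'): new char, reset run to 1
  Position 4 ('c'): continues run of 'c', length=2
  Position 5 ('b'): new char, reset run to 1
  Position 6 ('b'): continues run of 'b', length=2
  Position 7 ('a'): new char, reset run to 1
  Position 8 ('b'): new char, reset run to 1
  Position 9 ('a'): new char, reset run to 1
  Position 10 ('b'): new char, reset run to 1
Longest run: 'c' with length 2

2


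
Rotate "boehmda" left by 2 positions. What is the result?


Input: "boehmda", rotate left by 2
First 2 characters: "bo"
Remaining characters: "ehmda"
Concatenate remaining + first: "ehmda" + "bo" = "ehmdabo"

ehmdabo


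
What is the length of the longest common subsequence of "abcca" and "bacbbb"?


LCS of "abcca" and "bacbbb"
DP table:
           b    a    c    b    b    b
      0    0    0    0    0    0    0
  a   0    0    1    1    1    1    1
  b   0    1    1    1    2    2    2
  c   0    1    1    2    2    2    2
  c   0    1    1    2    2    2    2
  a   0    1    2    2    2    2    2
LCS length = dp[5][6] = 2

2


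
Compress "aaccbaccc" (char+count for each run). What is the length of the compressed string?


Input: aaccbaccc
Runs:
  'a' x 2 => "a2"
  'c' x 2 => "c2"
  'b' x 1 => "b1"
  'a' x 1 => "a1"
  'c' x 3 => "c3"
Compressed: "a2c2b1a1c3"
Compressed length: 10

10


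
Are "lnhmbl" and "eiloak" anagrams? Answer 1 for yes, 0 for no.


Strings: "lnhmbl", "eiloak"
Sorted first:  bhllmn
Sorted second: aeiklo
Differ at position 0: 'b' vs 'a' => not anagrams

0


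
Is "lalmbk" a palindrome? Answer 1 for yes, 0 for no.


Input: lalmbk
Reversed: kbmlal
  Compare pos 0 ('l') with pos 5 ('k'): MISMATCH
  Compare pos 1 ('a') with pos 4 ('b'): MISMATCH
  Compare pos 2 ('l') with pos 3 ('m'): MISMATCH
Result: not a palindrome

0


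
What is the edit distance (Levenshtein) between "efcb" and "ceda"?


Computing edit distance: "efcb" -> "ceda"
DP table:
           c    e    d    a
      0    1    2    3    4
  e   1    1    1    2    3
  f   2    2    2    2    3
  c   3    2    3    3    3
  b   4    3    3    4    4
Edit distance = dp[4][4] = 4

4


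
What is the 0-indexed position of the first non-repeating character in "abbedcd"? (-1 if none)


Input: abbedcd
Character frequencies:
  'a': 1
  'b': 2
  'c': 1
  'd': 2
  'e': 1
Scanning left to right for freq == 1:
  Position 0 ('a'): unique! => answer = 0

0


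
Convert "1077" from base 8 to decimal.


Input: "1077" in base 8
Positional expansion:
  Digit '1' (value 1) x 8^3 = 512
  Digit '0' (value 0) x 8^2 = 0
  Digit '7' (value 7) x 8^1 = 56
  Digit '7' (value 7) x 8^0 = 7
Sum = 575

575


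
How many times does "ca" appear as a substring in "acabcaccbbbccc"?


Searching for "ca" in "acabcaccbbbccc"
Scanning each position:
  Position 0: "ac" => no
  Position 1: "ca" => MATCH
  Position 2: "ab" => no
  Position 3: "bc" => no
  Position 4: "ca" => MATCH
  Position 5: "ac" => no
  Position 6: "cc" => no
  Position 7: "cb" => no
  Position 8: "bb" => no
  Position 9: "bb" => no
  Position 10: "bc" => no
  Position 11: "cc" => no
  Position 12: "cc" => no
Total occurrences: 2

2


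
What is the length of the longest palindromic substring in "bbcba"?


Input: "bbcba"
Checking substrings for palindromes:
  [1:4] "bcb" (len 3) => palindrome
  [0:2] "bb" (len 2) => palindrome
Longest palindromic substring: "bcb" with length 3

3


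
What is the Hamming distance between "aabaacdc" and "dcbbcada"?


Comparing "aabaacdc" and "dcbbcada" position by position:
  Position 0: 'a' vs 'd' => differ
  Position 1: 'a' vs 'c' => differ
  Position 2: 'b' vs 'b' => same
  Position 3: 'a' vs 'b' => differ
  Position 4: 'a' vs 'c' => differ
  Position 5: 'c' vs 'a' => differ
  Position 6: 'd' vs 'd' => same
  Position 7: 'c' vs 'a' => differ
Total differences (Hamming distance): 6

6


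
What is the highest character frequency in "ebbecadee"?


Input: ebbecadee
Character counts:
  'a': 1
  'b': 2
  'c': 1
  'd': 1
  'e': 4
Maximum frequency: 4

4


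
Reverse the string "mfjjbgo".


Input: mfjjbgo
Reading characters right to left:
  Position 6: 'o'
  Position 5: 'g'
  Position 4: 'b'
  Position 3: 'j'
  Position 2: 'j'
  Position 1: 'f'
  Position 0: 'm'
Reversed: ogbjjfm

ogbjjfm


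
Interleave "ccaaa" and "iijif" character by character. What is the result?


Interleaving "ccaaa" and "iijif":
  Position 0: 'c' from first, 'i' from second => "ci"
  Position 1: 'c' from first, 'i' from second => "ci"
  Position 2: 'a' from first, 'j' from second => "aj"
  Position 3: 'a' from first, 'i' from second => "ai"
  Position 4: 'a' from first, 'f' from second => "af"
Result: ciciajaiaf

ciciajaiaf


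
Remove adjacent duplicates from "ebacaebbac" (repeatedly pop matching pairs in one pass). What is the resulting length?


Input: ebacaebbac
Stack-based adjacent duplicate removal:
  Read 'e': push. Stack: e
  Read 'b': push. Stack: eb
  Read 'a': push. Stack: eba
  Read 'c': push. Stack: ebac
  Read 'a': push. Stack: ebaca
  Read 'e': push. Stack: ebacae
  Read 'b': push. Stack: ebacaeb
  Read 'b': matches stack top 'b' => pop. Stack: ebacae
  Read 'a': push. Stack: ebacaea
  Read 'c': push. Stack: ebacaeac
Final stack: "ebacaeac" (length 8)

8


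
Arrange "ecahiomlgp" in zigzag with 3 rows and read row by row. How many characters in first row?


Zigzag "ecahiomlgp" into 3 rows:
Placing characters:
  'e' => row 0
  'c' => row 1
  'a' => row 2
  'h' => row 1
  'i' => row 0
  'o' => row 1
  'm' => row 2
  'l' => row 1
  'g' => row 0
  'p' => row 1
Rows:
  Row 0: "eig"
  Row 1: "cholp"
  Row 2: "am"
First row length: 3

3


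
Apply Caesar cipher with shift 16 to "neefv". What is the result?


Caesar cipher: shift "neefv" by 16
  'n' (pos 13) + 16 = pos 3 = 'd'
  'e' (pos 4) + 16 = pos 20 = 'u'
  'e' (pos 4) + 16 = pos 20 = 'u'
  'f' (pos 5) + 16 = pos 21 = 'v'
  'v' (pos 21) + 16 = pos 11 = 'l'
Result: duuvl

duuvl


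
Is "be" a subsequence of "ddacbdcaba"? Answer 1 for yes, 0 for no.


Check if "be" is a subsequence of "ddacbdcaba"
Greedy scan:
  Position 0 ('d'): no match needed
  Position 1 ('d'): no match needed
  Position 2 ('a'): no match needed
  Position 3 ('c'): no match needed
  Position 4 ('b'): matches sub[0] = 'b'
  Position 5 ('d'): no match needed
  Position 6 ('c'): no match needed
  Position 7 ('a'): no match needed
  Position 8 ('b'): no match needed
  Position 9 ('a'): no match needed
Only matched 1/2 characters => not a subsequence

0


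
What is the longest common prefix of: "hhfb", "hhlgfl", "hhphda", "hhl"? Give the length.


Words: hhfb, hhlgfl, hhphda, hhl
  Position 0: all 'h' => match
  Position 1: all 'h' => match
  Position 2: ('f', 'l', 'p', 'l') => mismatch, stop
LCP = "hh" (length 2)

2


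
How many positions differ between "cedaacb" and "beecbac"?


Comparing "cedaacb" and "beecbac" position by position:
  Position 0: 'c' vs 'b' => DIFFER
  Position 1: 'e' vs 'e' => same
  Position 2: 'd' vs 'e' => DIFFER
  Position 3: 'a' vs 'c' => DIFFER
  Position 4: 'a' vs 'b' => DIFFER
  Position 5: 'c' vs 'a' => DIFFER
  Position 6: 'b' vs 'c' => DIFFER
Positions that differ: 6

6


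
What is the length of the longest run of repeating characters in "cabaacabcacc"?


Input: "cabaacabcacc"
Scanning for longest run:
  Position 1 ('a'): new char, reset run to 1
  Position 2 ('b'): new char, reset run to 1
  Position 3 ('a'): new char, reset run to 1
  Position 4 ('a'): continues run of 'a', length=2
  Position 5 ('c'): new char, reset run to 1
  Position 6 ('a'): new char, reset run to 1
  Position 7 ('b'): new char, reset run to 1
  Position 8 ('c'): new char, reset run to 1
  Position 9 ('a'): new char, reset run to 1
  Position 10 ('c'): new char, reset run to 1
  Position 11 ('c'): continues run of 'c', length=2
Longest run: 'a' with length 2

2


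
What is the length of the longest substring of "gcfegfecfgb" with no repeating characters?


Input: "gcfegfecfgb"
Sliding window (track last position of each char):
  Position 0 ('g'): window [0,0] length 1 -- new best
  Position 1 ('c'): window [0,1] length 2 -- new best
  Position 2 ('f'): window [0,2] length 3 -- new best
  Position 3 ('e'): window [0,3] length 4 -- new best
  Position 4 ('g'): repeat (last at 0), move window start to 1
  Position 4 ('g'): window [1,4] length 4
  Position 5 ('f'): repeat (last at 2), move window start to 3
  Position 5 ('f'): window [3,5] length 3
  Position 6 ('e'): repeat (last at 3), move window start to 4
  Position 6 ('e'): window [4,6] length 3
  Position 7 ('c'): window [4,7] length 4
  Position 8 ('f'): repeat (last at 5), move window start to 6
  Position 8 ('f'): window [6,8] length 3
  Position 9 ('g'): window [6,9] length 4
  Position 10 ('b'): window [6,10] length 5 -- new best
Longest substring with no repeats: "ecfgb" with length 5

5


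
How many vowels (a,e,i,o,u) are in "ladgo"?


Input: ladgo
Checking each character:
  'l' at position 0: consonant
  'a' at position 1: vowel (running total: 1)
  'd' at position 2: consonant
  'g' at position 3: consonant
  'o' at position 4: vowel (running total: 2)
Total vowels: 2

2


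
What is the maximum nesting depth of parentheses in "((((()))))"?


Input: "((((()))))"
Tracking depth:
  Position 0 '(': depth becomes 1
  Position 1 '(': depth becomes 2
  Position 2 '(': depth becomes 3
  Position 3 '(': depth becomes 4
  Position 4 '(': depth becomes 5
  Position 5 ')': depth becomes 4
  Position 6 ')': depth becomes 3
  Position 7 ')': depth becomes 2
  Position 8 ')': depth becomes 1
  Position 9 ')': depth becomes 0
Maximum depth reached: 5

5


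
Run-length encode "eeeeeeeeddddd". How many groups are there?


Input: eeeeeeeeddddd
Scanning for consecutive runs:
  Group 1: 'e' x 8 (positions 0-7)
  Group 2: 'd' x 5 (positions 8-12)
Total groups: 2

2


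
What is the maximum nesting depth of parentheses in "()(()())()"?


Input: "()(()())()"
Tracking depth:
  Position 0 '(': depth becomes 1
  Position 1 ')': depth becomes 0
  Position 2 '(': depth becomes 1
  Position 3 '(': depth becomes 2
  Position 4 ')': depth becomes 1
  Position 5 '(': depth becomes 2
  Position 6 ')': depth becomes 1
  Position 7 ')': depth becomes 0
  Position 8 '(': depth becomes 1
  Position 9 ')': depth becomes 0
Maximum depth reached: 2

2


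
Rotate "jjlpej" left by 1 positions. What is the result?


Input: "jjlpej", rotate left by 1
First 1 characters: "j"
Remaining characters: "jlpej"
Concatenate remaining + first: "jlpej" + "j" = "jlpejj"

jlpejj


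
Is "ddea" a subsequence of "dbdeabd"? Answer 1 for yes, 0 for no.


Check if "ddea" is a subsequence of "dbdeabd"
Greedy scan:
  Position 0 ('d'): matches sub[0] = 'd'
  Position 1 ('b'): no match needed
  Position 2 ('d'): matches sub[1] = 'd'
  Position 3 ('e'): matches sub[2] = 'e'
  Position 4 ('a'): matches sub[3] = 'a'
  Position 5 ('b'): no match needed
  Position 6 ('d'): no match needed
All 4 characters matched => is a subsequence

1


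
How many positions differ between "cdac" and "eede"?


Comparing "cdac" and "eede" position by position:
  Position 0: 'c' vs 'e' => DIFFER
  Position 1: 'd' vs 'e' => DIFFER
  Position 2: 'a' vs 'd' => DIFFER
  Position 3: 'c' vs 'e' => DIFFER
Positions that differ: 4

4


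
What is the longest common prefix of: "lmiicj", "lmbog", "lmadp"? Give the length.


Words: lmiicj, lmbog, lmadp
  Position 0: all 'l' => match
  Position 1: all 'm' => match
  Position 2: ('i', 'b', 'a') => mismatch, stop
LCP = "lm" (length 2)

2


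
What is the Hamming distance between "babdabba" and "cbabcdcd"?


Comparing "babdabba" and "cbabcdcd" position by position:
  Position 0: 'b' vs 'c' => differ
  Position 1: 'a' vs 'b' => differ
  Position 2: 'b' vs 'a' => differ
  Position 3: 'd' vs 'b' => differ
  Position 4: 'a' vs 'c' => differ
  Position 5: 'b' vs 'd' => differ
  Position 6: 'b' vs 'c' => differ
  Position 7: 'a' vs 'd' => differ
Total differences (Hamming distance): 8

8


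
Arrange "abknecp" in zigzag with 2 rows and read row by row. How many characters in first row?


Zigzag "abknecp" into 2 rows:
Placing characters:
  'a' => row 0
  'b' => row 1
  'k' => row 0
  'n' => row 1
  'e' => row 0
  'c' => row 1
  'p' => row 0
Rows:
  Row 0: "akep"
  Row 1: "bnc"
First row length: 4

4


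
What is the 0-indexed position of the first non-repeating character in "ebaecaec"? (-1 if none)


Input: ebaecaec
Character frequencies:
  'a': 2
  'b': 1
  'c': 2
  'e': 3
Scanning left to right for freq == 1:
  Position 0 ('e'): freq=3, skip
  Position 1 ('b'): unique! => answer = 1

1


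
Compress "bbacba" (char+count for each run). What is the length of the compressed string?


Input: bbacba
Runs:
  'b' x 2 => "b2"
  'a' x 1 => "a1"
  'c' x 1 => "c1"
  'b' x 1 => "b1"
  'a' x 1 => "a1"
Compressed: "b2a1c1b1a1"
Compressed length: 10

10


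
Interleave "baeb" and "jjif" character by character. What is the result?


Interleaving "baeb" and "jjif":
  Position 0: 'b' from first, 'j' from second => "bj"
  Position 1: 'a' from first, 'j' from second => "aj"
  Position 2: 'e' from first, 'i' from second => "ei"
  Position 3: 'b' from first, 'f' from second => "bf"
Result: bjajeibf

bjajeibf


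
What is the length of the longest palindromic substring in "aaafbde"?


Input: "aaafbde"
Checking substrings for palindromes:
  [0:3] "aaa" (len 3) => palindrome
  [0:2] "aa" (len 2) => palindrome
  [1:3] "aa" (len 2) => palindrome
Longest palindromic substring: "aaa" with length 3

3


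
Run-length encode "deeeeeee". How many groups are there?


Input: deeeeeee
Scanning for consecutive runs:
  Group 1: 'd' x 1 (positions 0-0)
  Group 2: 'e' x 7 (positions 1-7)
Total groups: 2

2


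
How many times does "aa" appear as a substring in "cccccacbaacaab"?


Searching for "aa" in "cccccacbaacaab"
Scanning each position:
  Position 0: "cc" => no
  Position 1: "cc" => no
  Position 2: "cc" => no
  Position 3: "cc" => no
  Position 4: "ca" => no
  Position 5: "ac" => no
  Position 6: "cb" => no
  Position 7: "ba" => no
  Position 8: "aa" => MATCH
  Position 9: "ac" => no
  Position 10: "ca" => no
  Position 11: "aa" => MATCH
  Position 12: "ab" => no
Total occurrences: 2

2


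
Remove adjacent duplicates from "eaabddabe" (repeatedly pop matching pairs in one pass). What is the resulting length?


Input: eaabddabe
Stack-based adjacent duplicate removal:
  Read 'e': push. Stack: e
  Read 'a': push. Stack: ea
  Read 'a': matches stack top 'a' => pop. Stack: e
  Read 'b': push. Stack: eb
  Read 'd': push. Stack: ebd
  Read 'd': matches stack top 'd' => pop. Stack: eb
  Read 'a': push. Stack: eba
  Read 'b': push. Stack: ebab
  Read 'e': push. Stack: ebabe
Final stack: "ebabe" (length 5)

5


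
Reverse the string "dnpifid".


Input: dnpifid
Reading characters right to left:
  Position 6: 'd'
  Position 5: 'i'
  Position 4: 'f'
  Position 3: 'i'
  Position 2: 'p'
  Position 1: 'n'
  Position 0: 'd'
Reversed: difipnd

difipnd


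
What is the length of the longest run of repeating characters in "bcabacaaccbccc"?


Input: "bcabacaaccbccc"
Scanning for longest run:
  Position 1 ('c'): new char, reset run to 1
  Position 2 ('a'): new char, reset run to 1
  Position 3 ('b'): new char, reset run to 1
  Position 4 ('a'): new char, reset run to 1
  Position 5 ('c'): new char, reset run to 1
  Position 6 ('a'): new char, reset run to 1
  Position 7 ('a'): continues run of 'a', length=2
  Position 8 ('c'): new char, reset run to 1
  Position 9 ('c'): continues run of 'c', length=2
  Position 10 ('b'): new char, reset run to 1
  Position 11 ('c'): new char, reset run to 1
  Position 12 ('c'): continues run of 'c', length=2
  Position 13 ('c'): continues run of 'c', length=3
Longest run: 'c' with length 3

3


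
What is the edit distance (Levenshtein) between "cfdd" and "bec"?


Computing edit distance: "cfdd" -> "bec"
DP table:
           b    e    c
      0    1    2    3
  c   1    1    2    2
  f   2    2    2    3
  d   3    3    3    3
  d   4    4    4    4
Edit distance = dp[4][3] = 4

4


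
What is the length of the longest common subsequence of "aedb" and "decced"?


LCS of "aedb" and "decced"
DP table:
           d    e    c    c    e    d
      0    0    0    0    0    0    0
  a   0    0    0    0    0    0    0
  e   0    0    1    1    1    1    1
  d   0    1    1    1    1    1    2
  b   0    1    1    1    1    1    2
LCS length = dp[4][6] = 2

2


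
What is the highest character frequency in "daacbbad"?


Input: daacbbad
Character counts:
  'a': 3
  'b': 2
  'c': 1
  'd': 2
Maximum frequency: 3

3


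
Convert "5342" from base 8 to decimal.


Input: "5342" in base 8
Positional expansion:
  Digit '5' (value 5) x 8^3 = 2560
  Digit '3' (value 3) x 8^2 = 192
  Digit '4' (value 4) x 8^1 = 32
  Digit '2' (value 2) x 8^0 = 2
Sum = 2786

2786


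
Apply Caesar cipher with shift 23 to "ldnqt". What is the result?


Caesar cipher: shift "ldnqt" by 23
  'l' (pos 11) + 23 = pos 8 = 'i'
  'd' (pos 3) + 23 = pos 0 = 'a'
  'n' (pos 13) + 23 = pos 10 = 'k'
  'q' (pos 16) + 23 = pos 13 = 'n'
  't' (pos 19) + 23 = pos 16 = 'q'
Result: iaknq

iaknq


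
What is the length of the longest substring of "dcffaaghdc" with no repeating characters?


Input: "dcffaaghdc"
Sliding window (track last position of each char):
  Position 0 ('d'): window [0,0] length 1 -- new best
  Position 1 ('c'): window [0,1] length 2 -- new best
  Position 2 ('f'): window [0,2] length 3 -- new best
  Position 3 ('f'): repeat (last at 2), move window start to 3
  Position 3 ('f'): window [3,3] length 1
  Position 4 ('a'): window [3,4] length 2
  Position 5 ('a'): repeat (last at 4), move window start to 5
  Position 5 ('a'): window [5,5] length 1
  Position 6 ('g'): window [5,6] length 2
  Position 7 ('h'): window [5,7] length 3
  Position 8 ('d'): window [5,8] length 4 -- new best
  Position 9 ('c'): window [5,9] length 5 -- new best
Longest substring with no repeats: "aghdc" with length 5

5


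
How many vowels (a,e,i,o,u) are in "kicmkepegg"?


Input: kicmkepegg
Checking each character:
  'k' at position 0: consonant
  'i' at position 1: vowel (running total: 1)
  'c' at position 2: consonant
  'm' at position 3: consonant
  'k' at position 4: consonant
  'e' at position 5: vowel (running total: 2)
  'p' at position 6: consonant
  'e' at position 7: vowel (running total: 3)
  'g' at position 8: consonant
  'g' at position 9: consonant
Total vowels: 3

3


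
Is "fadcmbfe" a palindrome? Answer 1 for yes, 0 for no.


Input: fadcmbfe
Reversed: efbmcdaf
  Compare pos 0 ('f') with pos 7 ('e'): MISMATCH
  Compare pos 1 ('a') with pos 6 ('f'): MISMATCH
  Compare pos 2 ('d') with pos 5 ('b'): MISMATCH
  Compare pos 3 ('c') with pos 4 ('m'): MISMATCH
Result: not a palindrome

0


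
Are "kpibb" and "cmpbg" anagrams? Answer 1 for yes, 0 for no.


Strings: "kpibb", "cmpbg"
Sorted first:  bbikp
Sorted second: bcgmp
Differ at position 1: 'b' vs 'c' => not anagrams

0


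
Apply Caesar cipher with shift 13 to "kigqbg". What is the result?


Caesar cipher: shift "kigqbg" by 13
  'k' (pos 10) + 13 = pos 23 = 'x'
  'i' (pos 8) + 13 = pos 21 = 'v'
  'g' (pos 6) + 13 = pos 19 = 't'
  'q' (pos 16) + 13 = pos 3 = 'd'
  'b' (pos 1) + 13 = pos 14 = 'o'
  'g' (pos 6) + 13 = pos 19 = 't'
Result: xvtdot

xvtdot


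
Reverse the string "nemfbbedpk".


Input: nemfbbedpk
Reading characters right to left:
  Position 9: 'k'
  Position 8: 'p'
  Position 7: 'd'
  Position 6: 'e'
  Position 5: 'b'
  Position 4: 'b'
  Position 3: 'f'
  Position 2: 'm'
  Position 1: 'e'
  Position 0: 'n'
Reversed: kpdebbfmen

kpdebbfmen


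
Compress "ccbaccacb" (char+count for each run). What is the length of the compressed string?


Input: ccbaccacb
Runs:
  'c' x 2 => "c2"
  'b' x 1 => "b1"
  'a' x 1 => "a1"
  'c' x 2 => "c2"
  'a' x 1 => "a1"
  'c' x 1 => "c1"
  'b' x 1 => "b1"
Compressed: "c2b1a1c2a1c1b1"
Compressed length: 14

14


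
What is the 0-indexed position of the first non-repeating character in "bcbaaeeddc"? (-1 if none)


Input: bcbaaeeddc
Character frequencies:
  'a': 2
  'b': 2
  'c': 2
  'd': 2
  'e': 2
Scanning left to right for freq == 1:
  Position 0 ('b'): freq=2, skip
  Position 1 ('c'): freq=2, skip
  Position 2 ('b'): freq=2, skip
  Position 3 ('a'): freq=2, skip
  Position 4 ('a'): freq=2, skip
  Position 5 ('e'): freq=2, skip
  Position 6 ('e'): freq=2, skip
  Position 7 ('d'): freq=2, skip
  Position 8 ('d'): freq=2, skip
  Position 9 ('c'): freq=2, skip
  No unique character found => answer = -1

-1


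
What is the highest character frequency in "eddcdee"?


Input: eddcdee
Character counts:
  'c': 1
  'd': 3
  'e': 3
Maximum frequency: 3

3


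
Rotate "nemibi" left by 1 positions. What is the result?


Input: "nemibi", rotate left by 1
First 1 characters: "n"
Remaining characters: "emibi"
Concatenate remaining + first: "emibi" + "n" = "emibin"

emibin


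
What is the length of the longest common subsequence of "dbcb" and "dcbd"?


LCS of "dbcb" and "dcbd"
DP table:
           d    c    b    d
      0    0    0    0    0
  d   0    1    1    1    1
  b   0    1    1    2    2
  c   0    1    2    2    2
  b   0    1    2    3    3
LCS length = dp[4][4] = 3

3


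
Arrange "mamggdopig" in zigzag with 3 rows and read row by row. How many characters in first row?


Zigzag "mamggdopig" into 3 rows:
Placing characters:
  'm' => row 0
  'a' => row 1
  'm' => row 2
  'g' => row 1
  'g' => row 0
  'd' => row 1
  'o' => row 2
  'p' => row 1
  'i' => row 0
  'g' => row 1
Rows:
  Row 0: "mgi"
  Row 1: "agdpg"
  Row 2: "mo"
First row length: 3

3


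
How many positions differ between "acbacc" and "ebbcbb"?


Comparing "acbacc" and "ebbcbb" position by position:
  Position 0: 'a' vs 'e' => DIFFER
  Position 1: 'c' vs 'b' => DIFFER
  Position 2: 'b' vs 'b' => same
  Position 3: 'a' vs 'c' => DIFFER
  Position 4: 'c' vs 'b' => DIFFER
  Position 5: 'c' vs 'b' => DIFFER
Positions that differ: 5

5


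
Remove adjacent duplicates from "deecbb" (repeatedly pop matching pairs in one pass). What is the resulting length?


Input: deecbb
Stack-based adjacent duplicate removal:
  Read 'd': push. Stack: d
  Read 'e': push. Stack: de
  Read 'e': matches stack top 'e' => pop. Stack: d
  Read 'c': push. Stack: dc
  Read 'b': push. Stack: dcb
  Read 'b': matches stack top 'b' => pop. Stack: dc
Final stack: "dc" (length 2)

2


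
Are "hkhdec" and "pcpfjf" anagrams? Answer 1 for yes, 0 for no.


Strings: "hkhdec", "pcpfjf"
Sorted first:  cdehhk
Sorted second: cffjpp
Differ at position 1: 'd' vs 'f' => not anagrams

0


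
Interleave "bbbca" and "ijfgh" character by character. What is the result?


Interleaving "bbbca" and "ijfgh":
  Position 0: 'b' from first, 'i' from second => "bi"
  Position 1: 'b' from first, 'j' from second => "bj"
  Position 2: 'b' from first, 'f' from second => "bf"
  Position 3: 'c' from first, 'g' from second => "cg"
  Position 4: 'a' from first, 'h' from second => "ah"
Result: bibjbfcgah

bibjbfcgah


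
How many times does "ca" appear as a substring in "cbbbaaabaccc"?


Searching for "ca" in "cbbbaaabaccc"
Scanning each position:
  Position 0: "cb" => no
  Position 1: "bb" => no
  Position 2: "bb" => no
  Position 3: "ba" => no
  Position 4: "aa" => no
  Position 5: "aa" => no
  Position 6: "ab" => no
  Position 7: "ba" => no
  Position 8: "ac" => no
  Position 9: "cc" => no
  Position 10: "cc" => no
Total occurrences: 0

0


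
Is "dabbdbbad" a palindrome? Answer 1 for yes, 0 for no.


Input: dabbdbbad
Reversed: dabbdbbad
  Compare pos 0 ('d') with pos 8 ('d'): match
  Compare pos 1 ('a') with pos 7 ('a'): match
  Compare pos 2 ('b') with pos 6 ('b'): match
  Compare pos 3 ('b') with pos 5 ('b'): match
Result: palindrome

1


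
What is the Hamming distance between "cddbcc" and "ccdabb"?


Comparing "cddbcc" and "ccdabb" position by position:
  Position 0: 'c' vs 'c' => same
  Position 1: 'd' vs 'c' => differ
  Position 2: 'd' vs 'd' => same
  Position 3: 'b' vs 'a' => differ
  Position 4: 'c' vs 'b' => differ
  Position 5: 'c' vs 'b' => differ
Total differences (Hamming distance): 4

4


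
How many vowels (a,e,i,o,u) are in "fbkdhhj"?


Input: fbkdhhj
Checking each character:
  'f' at position 0: consonant
  'b' at position 1: consonant
  'k' at position 2: consonant
  'd' at position 3: consonant
  'h' at position 4: consonant
  'h' at position 5: consonant
  'j' at position 6: consonant
Total vowels: 0

0


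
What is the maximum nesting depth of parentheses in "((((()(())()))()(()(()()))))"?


Input: "((((()(())()))()(()(()()))))"
Tracking depth:
  Position 0 '(': depth becomes 1
  Position 1 '(': depth becomes 2
  Position 2 '(': depth becomes 3
  Position 3 '(': depth becomes 4
  Position 4 '(': depth becomes 5
  Position 5 ')': depth becomes 4
  Position 6 '(': depth becomes 5
  Position 7 '(': depth becomes 6
  Position 8 ')': depth becomes 5
  Position 9 ')': depth becomes 4
  Position 10 '(': depth becomes 5
  Position 11 ')': depth becomes 4
  Position 12 ')': depth becomes 3
  Position 13 ')': depth becomes 2
  Position 14 '(': depth becomes 3
  Position 15 ')': depth becomes 2
  Position 16 '(': depth becomes 3
  Position 17 '(': depth becomes 4
  Position 18 ')': depth becomes 3
  Position 19 '(': depth becomes 4
  Position 20 '(': depth becomes 5
  Position 21 ')': depth becomes 4
  Position 22 '(': depth becomes 5
  Position 23 ')': depth becomes 4
  Position 24 ')': depth becomes 3
  Position 25 ')': depth becomes 2
  Position 26 ')': depth becomes 1
  Position 27 ')': depth becomes 0
Maximum depth reached: 6

6


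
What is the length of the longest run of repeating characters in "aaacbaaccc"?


Input: "aaacbaaccc"
Scanning for longest run:
  Position 1 ('a'): continues run of 'a', length=2
  Position 2 ('a'): continues run of 'a', length=3
  Position 3 ('c'): new char, reset run to 1
  Position 4 ('b'): new char, reset run to 1
  Position 5 ('a'): new char, reset run to 1
  Position 6 ('a'): continues run of 'a', length=2
  Position 7 ('c'): new char, reset run to 1
  Position 8 ('c'): continues run of 'c', length=2
  Position 9 ('c'): continues run of 'c', length=3
Longest run: 'a' with length 3

3


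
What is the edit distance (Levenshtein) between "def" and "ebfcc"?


Computing edit distance: "def" -> "ebfcc"
DP table:
           e    b    f    c    c
      0    1    2    3    4    5
  d   1    1    2    3    4    5
  e   2    1    2    3    4    5
  f   3    2    2    2    3    4
Edit distance = dp[3][5] = 4

4


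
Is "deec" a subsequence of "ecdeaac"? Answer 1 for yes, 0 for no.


Check if "deec" is a subsequence of "ecdeaac"
Greedy scan:
  Position 0 ('e'): no match needed
  Position 1 ('c'): no match needed
  Position 2 ('d'): matches sub[0] = 'd'
  Position 3 ('e'): matches sub[1] = 'e'
  Position 4 ('a'): no match needed
  Position 5 ('a'): no match needed
  Position 6 ('c'): no match needed
Only matched 2/4 characters => not a subsequence

0


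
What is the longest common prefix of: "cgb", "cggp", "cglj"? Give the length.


Words: cgb, cggp, cglj
  Position 0: all 'c' => match
  Position 1: all 'g' => match
  Position 2: ('b', 'g', 'l') => mismatch, stop
LCP = "cg" (length 2)

2


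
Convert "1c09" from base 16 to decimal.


Input: "1c09" in base 16
Positional expansion:
  Digit '1' (value 1) x 16^3 = 4096
  Digit 'c' (value 12) x 16^2 = 3072
  Digit '0' (value 0) x 16^1 = 0
  Digit '9' (value 9) x 16^0 = 9
Sum = 7177

7177


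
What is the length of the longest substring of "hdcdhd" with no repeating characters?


Input: "hdcdhd"
Sliding window (track last position of each char):
  Position 0 ('h'): window [0,0] length 1 -- new best
  Position 1 ('d'): window [0,1] length 2 -- new best
  Position 2 ('c'): window [0,2] length 3 -- new best
  Position 3 ('d'): repeat (last at 1), move window start to 2
  Position 3 ('d'): window [2,3] length 2
  Position 4 ('h'): window [2,4] length 3
  Position 5 ('d'): repeat (last at 3), move window start to 4
  Position 5 ('d'): window [4,5] length 2
Longest substring with no repeats: "hdc" with length 3

3


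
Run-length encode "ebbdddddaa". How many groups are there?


Input: ebbdddddaa
Scanning for consecutive runs:
  Group 1: 'e' x 1 (positions 0-0)
  Group 2: 'b' x 2 (positions 1-2)
  Group 3: 'd' x 5 (positions 3-7)
  Group 4: 'a' x 2 (positions 8-9)
Total groups: 4

4


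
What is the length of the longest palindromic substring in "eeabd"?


Input: "eeabd"
Checking substrings for palindromes:
  [0:2] "ee" (len 2) => palindrome
Longest palindromic substring: "ee" with length 2

2


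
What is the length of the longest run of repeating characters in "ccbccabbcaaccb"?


Input: "ccbccabbcaaccb"
Scanning for longest run:
  Position 1 ('c'): continues run of 'c', length=2
  Position 2 ('b'): new char, reset run to 1
  Position 3 ('c'): new char, reset run to 1
  Position 4 ('c'): continues run of 'c', length=2
  Position 5 ('a'): new char, reset run to 1
  Position 6 ('b'): new char, reset run to 1
  Position 7 ('b'): continues run of 'b', length=2
  Position 8 ('c'): new char, reset run to 1
  Position 9 ('a'): new char, reset run to 1
  Position 10 ('a'): continues run of 'a', length=2
  Position 11 ('c'): new char, reset run to 1
  Position 12 ('c'): continues run of 'c', length=2
  Position 13 ('b'): new char, reset run to 1
Longest run: 'c' with length 2

2


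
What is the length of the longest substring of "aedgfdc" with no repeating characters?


Input: "aedgfdc"
Sliding window (track last position of each char):
  Position 0 ('a'): window [0,0] length 1 -- new best
  Position 1 ('e'): window [0,1] length 2 -- new best
  Position 2 ('d'): window [0,2] length 3 -- new best
  Position 3 ('g'): window [0,3] length 4 -- new best
  Position 4 ('f'): window [0,4] length 5 -- new best
  Position 5 ('d'): repeat (last at 2), move window start to 3
  Position 5 ('d'): window [3,5] length 3
  Position 6 ('c'): window [3,6] length 4
Longest substring with no repeats: "aedgf" with length 5

5


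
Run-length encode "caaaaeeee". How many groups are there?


Input: caaaaeeee
Scanning for consecutive runs:
  Group 1: 'c' x 1 (positions 0-0)
  Group 2: 'a' x 4 (positions 1-4)
  Group 3: 'e' x 4 (positions 5-8)
Total groups: 3

3


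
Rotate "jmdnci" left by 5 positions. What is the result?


Input: "jmdnci", rotate left by 5
First 5 characters: "jmdnc"
Remaining characters: "i"
Concatenate remaining + first: "i" + "jmdnc" = "ijmdnc"

ijmdnc


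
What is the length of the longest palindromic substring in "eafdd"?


Input: "eafdd"
Checking substrings for palindromes:
  [3:5] "dd" (len 2) => palindrome
Longest palindromic substring: "dd" with length 2

2


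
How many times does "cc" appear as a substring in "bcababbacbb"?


Searching for "cc" in "bcababbacbb"
Scanning each position:
  Position 0: "bc" => no
  Position 1: "ca" => no
  Position 2: "ab" => no
  Position 3: "ba" => no
  Position 4: "ab" => no
  Position 5: "bb" => no
  Position 6: "ba" => no
  Position 7: "ac" => no
  Position 8: "cb" => no
  Position 9: "bb" => no
Total occurrences: 0

0


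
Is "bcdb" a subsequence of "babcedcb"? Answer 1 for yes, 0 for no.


Check if "bcdb" is a subsequence of "babcedcb"
Greedy scan:
  Position 0 ('b'): matches sub[0] = 'b'
  Position 1 ('a'): no match needed
  Position 2 ('b'): no match needed
  Position 3 ('c'): matches sub[1] = 'c'
  Position 4 ('e'): no match needed
  Position 5 ('d'): matches sub[2] = 'd'
  Position 6 ('c'): no match needed
  Position 7 ('b'): matches sub[3] = 'b'
All 4 characters matched => is a subsequence

1


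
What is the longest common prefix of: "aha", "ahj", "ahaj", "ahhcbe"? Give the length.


Words: aha, ahj, ahaj, ahhcbe
  Position 0: all 'a' => match
  Position 1: all 'h' => match
  Position 2: ('a', 'j', 'a', 'h') => mismatch, stop
LCP = "ah" (length 2)

2


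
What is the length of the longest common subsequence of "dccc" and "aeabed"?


LCS of "dccc" and "aeabed"
DP table:
           a    e    a    b    e    d
      0    0    0    0    0    0    0
  d   0    0    0    0    0    0    1
  c   0    0    0    0    0    0    1
  c   0    0    0    0    0    0    1
  c   0    0    0    0    0    0    1
LCS length = dp[4][6] = 1

1


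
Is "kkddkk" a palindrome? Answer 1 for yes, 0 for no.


Input: kkddkk
Reversed: kkddkk
  Compare pos 0 ('k') with pos 5 ('k'): match
  Compare pos 1 ('k') with pos 4 ('k'): match
  Compare pos 2 ('d') with pos 3 ('d'): match
Result: palindrome

1


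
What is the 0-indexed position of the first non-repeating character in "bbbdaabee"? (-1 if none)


Input: bbbdaabee
Character frequencies:
  'a': 2
  'b': 4
  'd': 1
  'e': 2
Scanning left to right for freq == 1:
  Position 0 ('b'): freq=4, skip
  Position 1 ('b'): freq=4, skip
  Position 2 ('b'): freq=4, skip
  Position 3 ('d'): unique! => answer = 3

3


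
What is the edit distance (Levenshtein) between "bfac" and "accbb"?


Computing edit distance: "bfac" -> "accbb"
DP table:
           a    c    c    b    b
      0    1    2    3    4    5
  b   1    1    2    3    3    4
  f   2    2    2    3    4    4
  a   3    2    3    3    4    5
  c   4    3    2    3    4    5
Edit distance = dp[4][5] = 5

5
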